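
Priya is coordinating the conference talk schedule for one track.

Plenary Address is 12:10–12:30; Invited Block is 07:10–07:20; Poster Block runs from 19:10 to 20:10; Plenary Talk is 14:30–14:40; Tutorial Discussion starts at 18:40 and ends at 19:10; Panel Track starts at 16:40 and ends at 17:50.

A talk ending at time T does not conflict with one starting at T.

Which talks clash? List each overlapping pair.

Sorted by start: Invited Block, Plenary Address, Plenary Talk, Panel Track, Tutorial Discussion, Poster Block.
Plenary Address starts after Invited Block ends; Invited Block is clear from here.
Plenary Talk starts after Plenary Address ends; Plenary Address is clear from here.
Panel Track starts after Plenary Talk ends; Plenary Talk is clear from here.
Tutorial Discussion starts after Panel Track ends; Panel Track is clear from here.
Poster Block starts exactly when Tutorial Discussion ends (back-to-back, no overlap).

no conflicts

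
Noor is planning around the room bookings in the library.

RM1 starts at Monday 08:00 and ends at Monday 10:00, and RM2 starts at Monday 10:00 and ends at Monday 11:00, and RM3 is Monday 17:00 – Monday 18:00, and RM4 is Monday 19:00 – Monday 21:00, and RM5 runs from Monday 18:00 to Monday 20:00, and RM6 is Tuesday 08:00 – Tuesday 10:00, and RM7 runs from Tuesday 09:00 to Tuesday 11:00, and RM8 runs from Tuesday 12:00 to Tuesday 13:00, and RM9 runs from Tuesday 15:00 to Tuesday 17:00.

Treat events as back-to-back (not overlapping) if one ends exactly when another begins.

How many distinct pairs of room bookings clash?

2

Check each pair: they overlap iff neither finishes before the other starts.
Sorted by start: RM1, RM2, RM3, RM5, RM4, RM6, RM7, RM8, RM9.
RM2 starts exactly when RM1 ends (back-to-back, no overlap) — done with RM1.
RM3 starts after RM2 ends — done with RM2.
RM5 starts exactly when RM3 ends (back-to-back, no overlap) — done with RM3.
RM4 starts before RM5 ends → RM5 and RM4 overlap.
RM6 starts after RM5 ends — done with RM5.
RM6 starts after RM4 ends — done with RM4.
RM7 starts before RM6 ends → RM6 and RM7 overlap.
RM8 starts after RM6 ends — done with RM6.
RM8 starts after RM7 ends — done with RM7.
RM9 starts after RM8 ends.
Overlapping pairs: RM4 & RM5, RM6 & RM7 — 2 in total.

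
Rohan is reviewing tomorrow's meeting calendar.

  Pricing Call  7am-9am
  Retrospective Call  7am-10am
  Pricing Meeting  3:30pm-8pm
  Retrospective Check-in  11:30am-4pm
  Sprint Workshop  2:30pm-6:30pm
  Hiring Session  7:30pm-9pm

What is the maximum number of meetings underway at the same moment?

Sort all start/end points and keep a running count:
7am start Pricing Call → 1
7am start Retrospective Call → 2
9am end Pricing Call → 1
10am end Retrospective Call → 0
11:30am start Retrospective Check-in → 1
2:30pm start Sprint Workshop → 2
3:30pm start Pricing Meeting → 3
4pm end Retrospective Check-in → 2
6:30pm end Sprint Workshop → 1
7:30pm start Hiring Session → 2
8pm end Pricing Meeting → 1
9pm end Hiring Session → 0
Peak is 3, at 3:30pm (Pricing Meeting, Retrospective Check-in, Sprint Workshop).

3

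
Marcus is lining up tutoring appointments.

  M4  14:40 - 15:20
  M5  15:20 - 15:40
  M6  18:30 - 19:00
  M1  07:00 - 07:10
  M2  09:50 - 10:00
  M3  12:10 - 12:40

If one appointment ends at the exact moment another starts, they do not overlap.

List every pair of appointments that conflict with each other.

none

Check each pair: they overlap iff neither finishes before the other starts.
Sorted by start: M1, M2, M3, M4, M5, M6.
M2 starts after M1 ends, so M1 has no further overlaps.
M3 starts after M2 ends, so M2 has no further overlaps.
M4 starts after M3 ends, so M3 has no further overlaps.
M5 starts exactly when M4 ends (back-to-back, no overlap), so M4 has no further overlaps.
M6 starts after M5 ends.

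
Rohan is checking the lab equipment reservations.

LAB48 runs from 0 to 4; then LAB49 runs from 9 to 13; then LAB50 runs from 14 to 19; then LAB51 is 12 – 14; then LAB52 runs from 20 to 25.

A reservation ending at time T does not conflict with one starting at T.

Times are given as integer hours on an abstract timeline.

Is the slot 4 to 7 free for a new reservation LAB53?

Yes — the slot is free

LAB48: ends 4 at or before LAB53 starts 4 → clear.
LAB49: starts 9 at or after LAB53 ends 7 → clear.
LAB51: starts 12 at or after LAB53 ends 7 → clear.
LAB50: starts 14 at or after LAB53 ends 7 → clear.
LAB52: starts 20 at or after LAB53 ends 7 → clear.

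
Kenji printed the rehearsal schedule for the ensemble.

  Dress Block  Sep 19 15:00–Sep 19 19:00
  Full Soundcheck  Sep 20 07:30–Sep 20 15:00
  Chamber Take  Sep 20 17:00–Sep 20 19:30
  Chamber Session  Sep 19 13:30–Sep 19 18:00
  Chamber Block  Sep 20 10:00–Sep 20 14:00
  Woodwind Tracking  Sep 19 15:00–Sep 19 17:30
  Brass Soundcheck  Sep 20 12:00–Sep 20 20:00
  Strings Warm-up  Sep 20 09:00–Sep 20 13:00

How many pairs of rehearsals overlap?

10

Sorted by start: Chamber Session, Woodwind Tracking, Dress Block, Full Soundcheck, Strings Warm-up, Chamber Block, Brass Soundcheck, Chamber Take.
Woodwind Tracking starts before Chamber Session ends → Chamber Session and Woodwind Tracking overlap.
Dress Block starts before Chamber Session ends → Chamber Session and Dress Block overlap.
Full Soundcheck starts after Chamber Session ends — done with Chamber Session.
Dress Block starts before Woodwind Tracking ends → Woodwind Tracking and Dress Block overlap.
Full Soundcheck starts after Woodwind Tracking ends — done with Woodwind Tracking.
Full Soundcheck starts after Dress Block ends — done with Dress Block.
Strings Warm-up starts before Full Soundcheck ends → Full Soundcheck and Strings Warm-up overlap.
Chamber Block starts before Full Soundcheck ends → Full Soundcheck and Chamber Block overlap.
Brass Soundcheck starts before Full Soundcheck ends → Full Soundcheck and Brass Soundcheck overlap.
Chamber Take starts after Full Soundcheck ends.
Chamber Block starts before Strings Warm-up ends → Strings Warm-up and Chamber Block overlap.
Brass Soundcheck starts before Strings Warm-up ends → Strings Warm-up and Brass Soundcheck overlap.
Chamber Take starts after Strings Warm-up ends.
Brass Soundcheck starts before Chamber Block ends → Chamber Block and Brass Soundcheck overlap.
Chamber Take starts after Chamber Block ends.
Chamber Take starts before Brass Soundcheck ends → Brass Soundcheck and Chamber Take overlap.
Overlapping pairs: Brass Soundcheck & Chamber Block, Brass Soundcheck & Chamber Take, Brass Soundcheck & Full Soundcheck, Brass Soundcheck & Strings Warm-up, Chamber Block & Full Soundcheck, Chamber Block & Strings Warm-up, Chamber Session & Dress Block, Chamber Session & Woodwind Tracking, Dress Block & Woodwind Tracking, Full Soundcheck & Strings Warm-up — 10 in total.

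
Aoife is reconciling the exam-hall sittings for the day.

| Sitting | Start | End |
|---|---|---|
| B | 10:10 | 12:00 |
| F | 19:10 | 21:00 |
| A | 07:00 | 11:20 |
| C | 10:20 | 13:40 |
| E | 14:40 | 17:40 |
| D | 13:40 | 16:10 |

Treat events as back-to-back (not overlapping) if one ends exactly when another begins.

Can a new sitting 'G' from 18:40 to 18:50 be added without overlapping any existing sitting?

Yes — the slot is free

A: ends 11:20 at or before G starts 18:40 → clear.
B: ends 12:00 at or before G starts 18:40 → clear.
C: ends 13:40 at or before G starts 18:40 → clear.
D: ends 16:10 at or before G starts 18:40 → clear.
E: ends 17:40 at or before G starts 18:40 → clear.
F: starts 19:10 at or after G ends 18:50 → clear.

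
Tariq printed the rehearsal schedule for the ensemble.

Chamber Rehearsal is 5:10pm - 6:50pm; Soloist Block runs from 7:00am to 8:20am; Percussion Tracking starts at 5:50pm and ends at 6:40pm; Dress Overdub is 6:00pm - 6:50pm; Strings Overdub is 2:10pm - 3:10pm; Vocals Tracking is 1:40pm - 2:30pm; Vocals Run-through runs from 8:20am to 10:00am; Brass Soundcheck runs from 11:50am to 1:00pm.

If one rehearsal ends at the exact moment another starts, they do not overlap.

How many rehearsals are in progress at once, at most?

Sweep the timeline, counting +1 at each start and −1 at each end (ends before starts at a tie):
7:00am start Soloist Block → 1
8:20am end Soloist Block → 0
8:20am start Vocals Run-through → 1
10:00am end Vocals Run-through → 0
11:50am start Brass Soundcheck → 1
1:00pm end Brass Soundcheck → 0
1:40pm start Vocals Tracking → 1
2:10pm start Strings Overdub → 2
2:30pm end Vocals Tracking → 1
3:10pm end Strings Overdub → 0
5:10pm start Chamber Rehearsal → 1
5:50pm start Percussion Tracking → 2
6:00pm start Dress Overdub → 3
6:40pm end Percussion Tracking → 2
6:50pm end Chamber Rehearsal → 1
6:50pm end Dress Overdub → 0
Peak is 3, at 6:00pm (Chamber Rehearsal, Dress Overdub, Percussion Tracking).

3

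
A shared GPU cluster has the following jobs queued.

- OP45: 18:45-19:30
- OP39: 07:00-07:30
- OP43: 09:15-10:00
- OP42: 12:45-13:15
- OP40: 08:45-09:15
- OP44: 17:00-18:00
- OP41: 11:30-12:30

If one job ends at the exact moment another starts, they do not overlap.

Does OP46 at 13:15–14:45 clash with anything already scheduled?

OP39: ends 07:30 at or before OP46 starts 13:15 → clear.
OP40: ends 09:15 at or before OP46 starts 13:15 → clear.
OP43: ends 10:00 at or before OP46 starts 13:15 → clear.
OP41: ends 12:30 at or before OP46 starts 13:15 → clear.
OP42: ends 13:15 at or before OP46 starts 13:15 → clear.
OP44: starts 17:00 at or after OP46 ends 14:45 → clear.
OP45: starts 18:45 at or after OP46 ends 14:45 → clear.

No — it doesn't clash with anything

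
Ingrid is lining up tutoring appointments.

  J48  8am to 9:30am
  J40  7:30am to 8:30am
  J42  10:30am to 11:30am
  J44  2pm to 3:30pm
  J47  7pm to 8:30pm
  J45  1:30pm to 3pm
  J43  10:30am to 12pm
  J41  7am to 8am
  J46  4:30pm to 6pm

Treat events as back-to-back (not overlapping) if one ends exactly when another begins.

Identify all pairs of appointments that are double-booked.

Sorted by start: J41, J40, J48, J42, J43, J45, J44, J46, J47.
J40 starts before J41 ends → J41 and J40 overlap.
J48 starts exactly when J41 ends (back-to-back, no overlap) — done with J41.
J48 starts before J40 ends → J40 and J48 overlap.
J42 starts after J40 ends — done with J40.
J42 starts after J48 ends — done with J48.
J43 starts before J42 ends → J42 and J43 overlap.
J45 starts after J42 ends — done with J42.
J45 starts after J43 ends — done with J43.
J44 starts before J45 ends → J45 and J44 overlap.
J46 starts after J45 ends — done with J45.
J46 starts after J44 ends — done with J44.
J47 starts after J46 ends.

J40 & J41, J40 & J48, J42 & J43, J44 & J45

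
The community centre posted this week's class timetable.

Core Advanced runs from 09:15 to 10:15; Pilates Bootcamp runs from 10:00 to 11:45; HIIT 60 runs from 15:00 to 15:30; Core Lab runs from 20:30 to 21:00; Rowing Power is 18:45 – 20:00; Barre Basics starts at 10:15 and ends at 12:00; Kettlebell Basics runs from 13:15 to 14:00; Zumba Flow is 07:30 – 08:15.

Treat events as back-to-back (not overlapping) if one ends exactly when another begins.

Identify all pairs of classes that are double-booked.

Sorted by start: Zumba Flow, Core Advanced, Pilates Bootcamp, Barre Basics, Kettlebell Basics, HIIT 60, Rowing Power, Core Lab.
Core Advanced starts after Zumba Flow ends, so nothing later overlaps Zumba Flow either.
Pilates Bootcamp starts before Core Advanced ends → Core Advanced and Pilates Bootcamp overlap.
Barre Basics starts exactly when Core Advanced ends (back-to-back, no overlap), so nothing later overlaps Core Advanced either.
Barre Basics starts before Pilates Bootcamp ends → Pilates Bootcamp and Barre Basics overlap.
Kettlebell Basics starts after Pilates Bootcamp ends, so nothing later overlaps Pilates Bootcamp either.
Kettlebell Basics starts after Barre Basics ends, so nothing later overlaps Barre Basics either.
HIIT 60 starts after Kettlebell Basics ends, so nothing later overlaps Kettlebell Basics either.
Rowing Power starts after HIIT 60 ends, so nothing later overlaps HIIT 60 either.
Core Lab starts after Rowing Power ends.

Barre Basics & Pilates Bootcamp, Core Advanced & Pilates Bootcamp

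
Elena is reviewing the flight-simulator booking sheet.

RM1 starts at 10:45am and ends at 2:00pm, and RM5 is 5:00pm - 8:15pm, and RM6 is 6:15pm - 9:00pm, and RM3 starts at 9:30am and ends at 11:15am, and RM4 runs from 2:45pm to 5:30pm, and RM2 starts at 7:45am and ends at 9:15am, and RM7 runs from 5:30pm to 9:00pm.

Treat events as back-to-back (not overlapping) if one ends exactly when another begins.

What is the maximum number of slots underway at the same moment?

3

Walk through starts and ends in time order (an end at T is processed before a start at T):
7:45am start RM2 → 1
9:15am end RM2 → 0
9:30am start RM3 → 1
10:45am start RM1 → 2
11:15am end RM3 → 1
2:00pm end RM1 → 0
2:45pm start RM4 → 1
5:00pm start RM5 → 2
5:30pm end RM4 → 1
5:30pm start RM7 → 2
6:15pm start RM6 → 3
8:15pm end RM5 → 2
9:00pm end RM6 → 1
9:00pm end RM7 → 0
Peak is 3, at 6:15pm (RM5, RM6, RM7).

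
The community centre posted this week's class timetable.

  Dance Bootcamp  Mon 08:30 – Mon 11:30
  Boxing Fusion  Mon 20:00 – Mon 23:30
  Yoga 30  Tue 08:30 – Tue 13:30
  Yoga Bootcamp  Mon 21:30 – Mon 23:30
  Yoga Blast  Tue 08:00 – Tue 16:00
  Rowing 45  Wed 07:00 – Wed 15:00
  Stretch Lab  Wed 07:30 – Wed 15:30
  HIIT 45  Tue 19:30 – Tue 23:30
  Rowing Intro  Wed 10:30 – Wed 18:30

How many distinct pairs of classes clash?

5

Sorted by start: Dance Bootcamp, Boxing Fusion, Yoga Bootcamp, Yoga Blast, Yoga 30, HIIT 45, Rowing 45, Stretch Lab, Rowing Intro.
Boxing Fusion starts after Dance Bootcamp ends, so nothing later overlaps Dance Bootcamp either.
Yoga Bootcamp starts before Boxing Fusion ends → Boxing Fusion and Yoga Bootcamp overlap.
Yoga Blast starts after Boxing Fusion ends, so nothing later overlaps Boxing Fusion either.
Yoga Blast starts after Yoga Bootcamp ends, so nothing later overlaps Yoga Bootcamp either.
Yoga 30 starts before Yoga Blast ends → Yoga Blast and Yoga 30 overlap.
HIIT 45 starts after Yoga Blast ends, so nothing later overlaps Yoga Blast either.
HIIT 45 starts after Yoga 30 ends, so nothing later overlaps Yoga 30 either.
Rowing 45 starts after HIIT 45 ends, so nothing later overlaps HIIT 45 either.
Stretch Lab starts before Rowing 45 ends → Rowing 45 and Stretch Lab overlap.
Rowing Intro starts before Rowing 45 ends → Rowing 45 and Rowing Intro overlap.
Rowing Intro starts before Stretch Lab ends → Stretch Lab and Rowing Intro overlap.
Overlapping pairs: Boxing Fusion & Yoga Bootcamp, Rowing 45 & Rowing Intro, Rowing 45 & Stretch Lab, Rowing Intro & Stretch Lab, Yoga 30 & Yoga Blast — 5 in total.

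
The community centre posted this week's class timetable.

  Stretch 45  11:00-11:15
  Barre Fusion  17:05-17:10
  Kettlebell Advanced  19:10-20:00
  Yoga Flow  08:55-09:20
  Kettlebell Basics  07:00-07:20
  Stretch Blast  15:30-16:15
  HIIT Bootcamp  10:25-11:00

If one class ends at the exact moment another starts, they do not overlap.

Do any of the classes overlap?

No

Sorted by start: Kettlebell Basics, Yoga Flow, HIIT Bootcamp, Stretch 45, Stretch Blast, Barre Fusion, Kettlebell Advanced.
Yoga Flow starts after Kettlebell Basics ends — done with Kettlebell Basics.
HIIT Bootcamp starts after Yoga Flow ends — done with Yoga Flow.
Stretch 45 starts exactly when HIIT Bootcamp ends (back-to-back, no overlap) — done with HIIT Bootcamp.
Stretch Blast starts after Stretch 45 ends — done with Stretch 45.
Barre Fusion starts after Stretch Blast ends — done with Stretch Blast.
Kettlebell Advanced starts after Barre Fusion ends.
Every pair is clear; the schedule has no overlaps.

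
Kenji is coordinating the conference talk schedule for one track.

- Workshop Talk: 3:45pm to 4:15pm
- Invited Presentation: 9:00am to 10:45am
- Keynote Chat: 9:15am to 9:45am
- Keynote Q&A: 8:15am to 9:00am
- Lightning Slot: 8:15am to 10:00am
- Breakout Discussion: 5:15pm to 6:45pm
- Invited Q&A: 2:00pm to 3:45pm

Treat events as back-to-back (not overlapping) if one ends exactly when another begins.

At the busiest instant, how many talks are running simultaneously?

3

Sort all start/end points and keep a running count:
8:15am start Keynote Q&A → 1
8:15am start Lightning Slot → 2
9:00am end Keynote Q&A → 1
9:00am start Invited Presentation → 2
9:15am start Keynote Chat → 3
9:45am end Keynote Chat → 2
10:00am end Lightning Slot → 1
10:45am end Invited Presentation → 0
2:00pm start Invited Q&A → 1
3:45pm end Invited Q&A → 0
3:45pm start Workshop Talk → 1
4:15pm end Workshop Talk → 0
5:15pm start Breakout Discussion → 1
6:45pm end Breakout Discussion → 0
Peak is 3, at 9:15am (Invited Presentation, Keynote Chat, Lightning Slot).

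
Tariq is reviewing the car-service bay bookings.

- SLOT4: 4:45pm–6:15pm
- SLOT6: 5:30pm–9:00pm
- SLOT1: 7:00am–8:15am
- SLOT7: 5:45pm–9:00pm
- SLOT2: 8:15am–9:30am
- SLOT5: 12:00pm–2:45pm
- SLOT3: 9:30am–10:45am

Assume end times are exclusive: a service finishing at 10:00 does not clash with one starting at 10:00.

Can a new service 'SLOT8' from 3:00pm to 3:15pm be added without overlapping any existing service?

Yes — the slot is free

SLOT1: ends 8:15am at or before SLOT8 starts 3:00pm → clear.
SLOT2: ends 9:30am at or before SLOT8 starts 3:00pm → clear.
SLOT3: ends 10:45am at or before SLOT8 starts 3:00pm → clear.
SLOT5: ends 2:45pm at or before SLOT8 starts 3:00pm → clear.
SLOT4: starts 4:45pm at or after SLOT8 ends 3:15pm → clear.
SLOT6: starts 5:30pm at or after SLOT8 ends 3:15pm → clear.
SLOT7: starts 5:45pm at or after SLOT8 ends 3:15pm → clear.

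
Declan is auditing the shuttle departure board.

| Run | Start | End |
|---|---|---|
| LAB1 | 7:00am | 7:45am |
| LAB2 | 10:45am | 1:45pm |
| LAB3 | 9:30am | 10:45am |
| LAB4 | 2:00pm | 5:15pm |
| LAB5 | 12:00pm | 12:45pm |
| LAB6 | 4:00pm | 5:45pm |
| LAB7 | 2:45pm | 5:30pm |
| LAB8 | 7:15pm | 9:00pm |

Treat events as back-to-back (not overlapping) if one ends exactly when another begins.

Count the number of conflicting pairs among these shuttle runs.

Sorted by start: LAB1, LAB3, LAB2, LAB5, LAB4, LAB7, LAB6, LAB8.
LAB3 starts after LAB1 ends — done with LAB1.
LAB2 starts exactly when LAB3 ends (back-to-back, no overlap) — done with LAB3.
LAB5 starts before LAB2 ends → LAB2 and LAB5 overlap.
LAB4 starts after LAB2 ends — done with LAB2.
LAB4 starts after LAB5 ends — done with LAB5.
LAB7 starts before LAB4 ends → LAB4 and LAB7 overlap.
LAB6 starts before LAB4 ends → LAB4 and LAB6 overlap.
LAB8 starts after LAB4 ends.
LAB6 starts before LAB7 ends → LAB7 and LAB6 overlap.
LAB8 starts after LAB7 ends.
LAB8 starts after LAB6 ends.
Overlapping pairs: LAB2 & LAB5, LAB4 & LAB6, LAB4 & LAB7, LAB6 & LAB7 — 4 in total.

4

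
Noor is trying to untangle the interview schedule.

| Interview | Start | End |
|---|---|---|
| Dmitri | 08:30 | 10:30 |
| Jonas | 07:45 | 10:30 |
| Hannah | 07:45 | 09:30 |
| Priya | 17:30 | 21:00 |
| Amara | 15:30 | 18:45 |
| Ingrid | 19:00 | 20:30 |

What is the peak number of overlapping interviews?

Walk through starts and ends in time order (an end at T is processed before a start at T):
07:45 start Hannah → 1
07:45 start Jonas → 2
08:30 start Dmitri → 3
09:30 end Hannah → 2
10:30 end Dmitri → 1
10:30 end Jonas → 0
15:30 start Amara → 1
17:30 start Priya → 2
18:45 end Amara → 1
19:00 start Ingrid → 2
20:30 end Ingrid → 1
21:00 end Priya → 0
Peak is 3, at 08:30 (Dmitri, Hannah, Jonas).

3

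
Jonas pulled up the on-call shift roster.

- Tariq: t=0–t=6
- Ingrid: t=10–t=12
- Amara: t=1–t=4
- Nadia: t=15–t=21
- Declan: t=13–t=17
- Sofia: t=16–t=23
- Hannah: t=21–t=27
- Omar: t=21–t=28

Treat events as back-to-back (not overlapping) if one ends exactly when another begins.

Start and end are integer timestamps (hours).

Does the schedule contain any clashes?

Sorted by start: Tariq, Amara, Ingrid, Declan, Nadia, Sofia, Hannah, Omar.
Amara starts before Tariq ends → Tariq and Amara overlap.
That's a conflict, so the schedule is not conflict-free.

Yes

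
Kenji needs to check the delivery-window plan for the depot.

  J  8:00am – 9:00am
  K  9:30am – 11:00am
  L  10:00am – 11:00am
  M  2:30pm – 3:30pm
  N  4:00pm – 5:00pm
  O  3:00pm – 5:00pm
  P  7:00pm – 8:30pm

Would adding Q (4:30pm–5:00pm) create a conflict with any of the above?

Yes — it overlaps N, O

J: ends 9:00am at or before Q starts 4:30pm → clear.
K: ends 11:00am at or before Q starts 4:30pm → clear.
L: ends 11:00am at or before Q starts 4:30pm → clear.
M: ends 3:30pm at or before Q starts 4:30pm → clear.
O: starts 3:00pm before Q ends 5:00pm, and ends 5:00pm after Q starts 4:30pm → overlap.
N: starts 4:00pm before Q ends 5:00pm, and ends 5:00pm after Q starts 4:30pm → overlap.
P: starts 7:00pm at or after Q ends 5:00pm → clear.
Q overlaps N, O.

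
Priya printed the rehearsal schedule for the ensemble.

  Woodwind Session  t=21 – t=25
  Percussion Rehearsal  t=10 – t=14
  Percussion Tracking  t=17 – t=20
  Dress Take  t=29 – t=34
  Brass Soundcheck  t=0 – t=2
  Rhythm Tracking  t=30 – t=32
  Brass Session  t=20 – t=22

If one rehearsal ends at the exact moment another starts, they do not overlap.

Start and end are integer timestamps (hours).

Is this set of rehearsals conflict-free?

No

Sorted by start: Brass Soundcheck, Percussion Rehearsal, Percussion Tracking, Brass Session, Woodwind Session, Dress Take, Rhythm Tracking.
Percussion Rehearsal starts after Brass Soundcheck ends, so nothing later overlaps Brass Soundcheck either.
Percussion Tracking starts after Percussion Rehearsal ends, so nothing later overlaps Percussion Rehearsal either.
Brass Session starts exactly when Percussion Tracking ends (back-to-back, no overlap), so nothing later overlaps Percussion Tracking either.
Woodwind Session starts before Brass Session ends → Brass Session and Woodwind Session overlap.
That's a conflict, so the schedule is not conflict-free.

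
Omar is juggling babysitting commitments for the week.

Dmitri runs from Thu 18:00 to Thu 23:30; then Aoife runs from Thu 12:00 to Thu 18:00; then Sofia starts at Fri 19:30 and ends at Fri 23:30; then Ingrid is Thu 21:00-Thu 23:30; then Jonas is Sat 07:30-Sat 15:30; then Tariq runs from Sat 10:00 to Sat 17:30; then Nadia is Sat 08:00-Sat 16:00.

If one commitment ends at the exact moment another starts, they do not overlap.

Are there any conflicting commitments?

Yes

Check each pair: they overlap iff neither finishes before the other starts.
Sorted by start: Aoife, Dmitri, Ingrid, Sofia, Jonas, Nadia, Tariq.
Dmitri starts exactly when Aoife ends (back-to-back, no overlap), so Aoife has no further overlaps.
Ingrid starts before Dmitri ends → Dmitri and Ingrid overlap.
That's a conflict, so the schedule is not conflict-free.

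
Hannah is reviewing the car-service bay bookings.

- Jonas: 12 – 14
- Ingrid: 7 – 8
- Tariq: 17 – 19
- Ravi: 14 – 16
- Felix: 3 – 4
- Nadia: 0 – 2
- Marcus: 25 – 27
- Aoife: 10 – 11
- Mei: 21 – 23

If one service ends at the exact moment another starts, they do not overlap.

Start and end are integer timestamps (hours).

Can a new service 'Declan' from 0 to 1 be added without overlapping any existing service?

Nadia: starts 0 before Declan ends 1, and ends 2 after Declan starts 0 → overlap.
Felix: starts 3 at or after Declan ends 1 → clear.
Ingrid: starts 7 at or after Declan ends 1 → clear.
Aoife: starts 10 at or after Declan ends 1 → clear.
Jonas: starts 12 at or after Declan ends 1 → clear.
Ravi: starts 14 at or after Declan ends 1 → clear.
Tariq: starts 17 at or after Declan ends 1 → clear.
Mei: starts 21 at or after Declan ends 1 → clear.
Marcus: starts 25 at or after Declan ends 1 → clear.
Declan overlaps Nadia.

No — it overlaps Nadia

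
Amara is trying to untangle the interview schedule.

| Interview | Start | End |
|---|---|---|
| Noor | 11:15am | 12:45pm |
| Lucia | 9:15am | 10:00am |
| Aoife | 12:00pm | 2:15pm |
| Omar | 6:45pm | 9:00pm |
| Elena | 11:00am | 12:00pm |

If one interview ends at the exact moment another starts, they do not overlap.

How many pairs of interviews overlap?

2

Sorted by start: Lucia, Elena, Noor, Aoife, Omar.
Elena starts after Lucia ends; Lucia is clear from here.
Noor starts before Elena ends → Elena and Noor overlap.
Aoife starts exactly when Elena ends (back-to-back, no overlap); Elena is clear from here.
Aoife starts before Noor ends → Noor and Aoife overlap.
Omar starts after Noor ends.
Omar starts after Aoife ends.
Overlapping pairs: Aoife & Noor, Elena & Noor — 2 in total.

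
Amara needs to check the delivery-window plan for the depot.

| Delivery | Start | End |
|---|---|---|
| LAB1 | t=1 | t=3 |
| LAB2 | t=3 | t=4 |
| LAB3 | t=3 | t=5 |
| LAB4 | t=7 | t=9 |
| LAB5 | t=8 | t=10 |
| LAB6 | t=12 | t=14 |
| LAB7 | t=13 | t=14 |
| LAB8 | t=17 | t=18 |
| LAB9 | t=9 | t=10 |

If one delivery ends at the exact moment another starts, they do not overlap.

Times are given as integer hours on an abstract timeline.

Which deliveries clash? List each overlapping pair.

LAB2 & LAB3, LAB4 & LAB5, LAB5 & LAB9, LAB6 & LAB7

Sorted by start: LAB1, LAB2, LAB3, LAB4, LAB5, LAB9, LAB6, LAB7, LAB8.
LAB2 starts exactly when LAB1 ends (back-to-back, no overlap), so nothing later overlaps LAB1 either.
LAB3 starts before LAB2 ends → LAB2 and LAB3 overlap.
LAB4 starts after LAB2 ends, so nothing later overlaps LAB2 either.
LAB4 starts after LAB3 ends, so nothing later overlaps LAB3 either.
LAB5 starts before LAB4 ends → LAB4 and LAB5 overlap.
LAB9 starts exactly when LAB4 ends (back-to-back, no overlap), so nothing later overlaps LAB4 either.
LAB9 starts before LAB5 ends → LAB5 and LAB9 overlap.
LAB6 starts after LAB5 ends, so nothing later overlaps LAB5 either.
LAB6 starts after LAB9 ends, so nothing later overlaps LAB9 either.
LAB7 starts before LAB6 ends → LAB6 and LAB7 overlap.
LAB8 starts after LAB6 ends.
LAB8 starts after LAB7 ends.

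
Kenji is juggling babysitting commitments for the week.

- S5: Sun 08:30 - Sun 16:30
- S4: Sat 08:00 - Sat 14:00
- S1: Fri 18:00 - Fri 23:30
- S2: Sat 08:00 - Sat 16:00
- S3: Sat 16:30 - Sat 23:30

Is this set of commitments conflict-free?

No

Sorted by start: S1, S2, S4, S3, S5.
S2 starts after S1 ends, so nothing later overlaps S1 either.
S4 starts before S2 ends → S2 and S4 overlap.
That's a conflict, so the schedule is not conflict-free.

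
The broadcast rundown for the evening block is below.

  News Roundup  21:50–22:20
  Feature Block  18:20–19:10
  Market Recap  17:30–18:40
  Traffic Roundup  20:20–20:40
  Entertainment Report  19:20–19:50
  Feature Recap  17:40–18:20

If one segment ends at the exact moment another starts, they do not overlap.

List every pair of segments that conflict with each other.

Sorted by start: Market Recap, Feature Recap, Feature Block, Entertainment Report, Traffic Roundup, News Roundup.
Feature Recap starts before Market Recap ends → Market Recap and Feature Recap overlap.
Feature Block starts before Market Recap ends → Market Recap and Feature Block overlap.
Entertainment Report starts after Market Recap ends, so nothing later overlaps Market Recap either.
Feature Block starts exactly when Feature Recap ends (back-to-back, no overlap), so nothing later overlaps Feature Recap either.
Entertainment Report starts after Feature Block ends, so nothing later overlaps Feature Block either.
Traffic Roundup starts after Entertainment Report ends, so nothing later overlaps Entertainment Report either.
News Roundup starts after Traffic Roundup ends.

Feature Block & Market Recap, Feature Recap & Market Recap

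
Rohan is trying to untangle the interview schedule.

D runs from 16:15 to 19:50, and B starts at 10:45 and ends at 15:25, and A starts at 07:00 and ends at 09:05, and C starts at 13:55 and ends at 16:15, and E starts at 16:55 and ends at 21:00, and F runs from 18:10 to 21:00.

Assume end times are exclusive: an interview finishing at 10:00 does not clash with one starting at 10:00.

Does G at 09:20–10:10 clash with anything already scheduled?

A: ends 09:05 at or before G starts 09:20 → clear.
B: starts 10:45 at or after G ends 10:10 → clear.
C: starts 13:55 at or after G ends 10:10 → clear.
D: starts 16:15 at or after G ends 10:10 → clear.
E: starts 16:55 at or after G ends 10:10 → clear.
F: starts 18:10 at or after G ends 10:10 → clear.

No — it doesn't clash with anything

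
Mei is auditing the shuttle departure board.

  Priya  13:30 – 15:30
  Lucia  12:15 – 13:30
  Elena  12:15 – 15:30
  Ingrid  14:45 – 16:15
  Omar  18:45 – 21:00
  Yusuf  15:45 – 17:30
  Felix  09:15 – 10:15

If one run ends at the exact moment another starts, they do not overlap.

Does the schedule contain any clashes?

Sorted by start: Felix, Elena, Lucia, Priya, Ingrid, Yusuf, Omar.
Elena starts after Felix ends; Felix is clear from here.
Lucia starts before Elena ends → Elena and Lucia overlap.
That's a conflict, so the schedule is not conflict-free.

Yes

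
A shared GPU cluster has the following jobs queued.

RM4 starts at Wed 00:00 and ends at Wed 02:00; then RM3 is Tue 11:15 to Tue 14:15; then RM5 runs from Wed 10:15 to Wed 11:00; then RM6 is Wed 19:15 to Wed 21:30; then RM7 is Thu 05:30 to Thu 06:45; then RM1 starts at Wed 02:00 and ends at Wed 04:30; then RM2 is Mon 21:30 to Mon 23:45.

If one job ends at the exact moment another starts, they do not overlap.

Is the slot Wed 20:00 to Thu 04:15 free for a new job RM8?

No — it overlaps RM6

RM2: ends Mon 23:45 at or before RM8 starts Wed 20:00 → clear.
RM3: ends Tue 14:15 at or before RM8 starts Wed 20:00 → clear.
RM4: ends Wed 02:00 at or before RM8 starts Wed 20:00 → clear.
RM1: ends Wed 04:30 at or before RM8 starts Wed 20:00 → clear.
RM5: ends Wed 11:00 at or before RM8 starts Wed 20:00 → clear.
RM6: starts Wed 19:15 before RM8 ends Thu 04:15, and ends Wed 21:30 after RM8 starts Wed 20:00 → overlap.
RM7: starts Thu 05:30 at or after RM8 ends Thu 04:15 → clear.
RM8 overlaps RM6.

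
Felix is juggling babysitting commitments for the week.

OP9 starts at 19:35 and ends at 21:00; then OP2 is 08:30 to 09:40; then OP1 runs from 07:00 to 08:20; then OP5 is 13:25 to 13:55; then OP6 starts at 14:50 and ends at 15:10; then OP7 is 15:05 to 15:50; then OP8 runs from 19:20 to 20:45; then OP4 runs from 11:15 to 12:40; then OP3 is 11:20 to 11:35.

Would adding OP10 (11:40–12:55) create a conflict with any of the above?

Yes — it overlaps OP4

OP1: ends 08:20 at or before OP10 starts 11:40 → clear.
OP2: ends 09:40 at or before OP10 starts 11:40 → clear.
OP4: starts 11:15 before OP10 ends 12:55, and ends 12:40 after OP10 starts 11:40 → overlap.
OP3: ends 11:35 at or before OP10 starts 11:40 → clear.
OP5: starts 13:25 at or after OP10 ends 12:55 → clear.
OP6: starts 14:50 at or after OP10 ends 12:55 → clear.
OP7: starts 15:05 at or after OP10 ends 12:55 → clear.
OP8: starts 19:20 at or after OP10 ends 12:55 → clear.
OP9: starts 19:35 at or after OP10 ends 12:55 → clear.
OP10 overlaps OP4.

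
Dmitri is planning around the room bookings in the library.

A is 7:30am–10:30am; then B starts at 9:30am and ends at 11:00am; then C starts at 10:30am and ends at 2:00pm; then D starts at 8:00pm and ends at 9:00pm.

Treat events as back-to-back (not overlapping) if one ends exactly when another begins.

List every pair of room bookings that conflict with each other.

Sorted by start: A, B, C, D.
B starts before A ends → A and B overlap.
C starts exactly when A ends (back-to-back, no overlap); A is clear from here.
C starts before B ends → B and C overlap.
D starts after B ends.
D starts after C ends.

A & B, B & C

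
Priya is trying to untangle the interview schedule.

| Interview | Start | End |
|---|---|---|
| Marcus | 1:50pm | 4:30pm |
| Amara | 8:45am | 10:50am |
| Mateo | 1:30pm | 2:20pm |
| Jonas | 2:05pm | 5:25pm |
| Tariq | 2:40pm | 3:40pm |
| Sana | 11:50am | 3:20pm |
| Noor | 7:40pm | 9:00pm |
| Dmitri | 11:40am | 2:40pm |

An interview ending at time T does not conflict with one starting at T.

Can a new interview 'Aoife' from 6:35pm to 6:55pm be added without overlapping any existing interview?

Yes — the slot is free

Amara: ends 10:50am at or before Aoife starts 6:35pm → clear.
Dmitri: ends 2:40pm at or before Aoife starts 6:35pm → clear.
Sana: ends 3:20pm at or before Aoife starts 6:35pm → clear.
Mateo: ends 2:20pm at or before Aoife starts 6:35pm → clear.
Marcus: ends 4:30pm at or before Aoife starts 6:35pm → clear.
Jonas: ends 5:25pm at or before Aoife starts 6:35pm → clear.
Tariq: ends 3:40pm at or before Aoife starts 6:35pm → clear.
Noor: starts 7:40pm at or after Aoife ends 6:55pm → clear.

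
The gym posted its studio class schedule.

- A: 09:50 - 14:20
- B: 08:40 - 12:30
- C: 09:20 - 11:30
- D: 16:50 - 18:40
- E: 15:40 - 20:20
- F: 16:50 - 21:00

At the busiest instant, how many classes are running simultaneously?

Sort all start/end points and keep a running count:
08:40 start B → 1
09:20 start C → 2
09:50 start A → 3
11:30 end C → 2
12:30 end B → 1
14:20 end A → 0
15:40 start E → 1
16:50 start D → 2
16:50 start F → 3
18:40 end D → 2
20:20 end E → 1
21:00 end F → 0
Peak is 3, at 09:50 (A, B, C).

3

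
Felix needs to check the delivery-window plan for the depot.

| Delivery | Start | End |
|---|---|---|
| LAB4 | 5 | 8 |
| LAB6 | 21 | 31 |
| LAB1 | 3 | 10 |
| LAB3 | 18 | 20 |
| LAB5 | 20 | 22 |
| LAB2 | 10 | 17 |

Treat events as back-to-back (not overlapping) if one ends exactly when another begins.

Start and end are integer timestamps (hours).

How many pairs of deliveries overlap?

2

Check each pair: they overlap iff neither finishes before the other starts.
Sorted by start: LAB1, LAB4, LAB2, LAB3, LAB5, LAB6.
LAB4 starts before LAB1 ends → LAB1 and LAB4 overlap.
LAB2 starts exactly when LAB1 ends (back-to-back, no overlap) — done with LAB1.
LAB2 starts after LAB4 ends — done with LAB4.
LAB3 starts after LAB2 ends — done with LAB2.
LAB5 starts exactly when LAB3 ends (back-to-back, no overlap) — done with LAB3.
LAB6 starts before LAB5 ends → LAB5 and LAB6 overlap.
Overlapping pairs: LAB1 & LAB4, LAB5 & LAB6 — 2 in total.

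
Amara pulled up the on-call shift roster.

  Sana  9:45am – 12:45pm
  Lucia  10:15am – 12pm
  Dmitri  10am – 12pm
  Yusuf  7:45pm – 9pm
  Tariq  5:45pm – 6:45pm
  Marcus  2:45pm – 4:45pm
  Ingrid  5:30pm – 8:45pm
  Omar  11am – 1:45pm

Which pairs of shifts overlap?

Sorted by start: Sana, Dmitri, Lucia, Omar, Marcus, Ingrid, Tariq, Yusuf.
Dmitri starts before Sana ends → Sana and Dmitri overlap.
Lucia starts before Sana ends → Sana and Lucia overlap.
Omar starts before Sana ends → Sana and Omar overlap.
Marcus starts after Sana ends — done with Sana.
Lucia starts before Dmitri ends → Dmitri and Lucia overlap.
Omar starts before Dmitri ends → Dmitri and Omar overlap.
Marcus starts after Dmitri ends — done with Dmitri.
Omar starts before Lucia ends → Lucia and Omar overlap.
Marcus starts after Lucia ends — done with Lucia.
Marcus starts after Omar ends — done with Omar.
Ingrid starts after Marcus ends — done with Marcus.
Tariq starts before Ingrid ends → Ingrid and Tariq overlap.
Yusuf starts before Ingrid ends → Ingrid and Yusuf overlap.
Yusuf starts after Tariq ends.

Dmitri & Lucia, Dmitri & Omar, Dmitri & Sana, Ingrid & Tariq, Ingrid & Yusuf, Lucia & Omar, Lucia & Sana, Omar & Sana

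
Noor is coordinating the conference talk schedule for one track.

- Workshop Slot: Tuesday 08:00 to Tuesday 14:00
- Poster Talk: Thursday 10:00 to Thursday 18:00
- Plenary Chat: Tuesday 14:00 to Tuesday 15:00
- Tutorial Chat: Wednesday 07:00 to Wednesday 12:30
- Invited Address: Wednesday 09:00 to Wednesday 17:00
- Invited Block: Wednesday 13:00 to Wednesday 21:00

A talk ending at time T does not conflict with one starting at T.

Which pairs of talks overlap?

Invited Address & Invited Block, Invited Address & Tutorial Chat

Sorted by start: Workshop Slot, Plenary Chat, Tutorial Chat, Invited Address, Invited Block, Poster Talk.
Plenary Chat starts exactly when Workshop Slot ends (back-to-back, no overlap) — done with Workshop Slot.
Tutorial Chat starts after Plenary Chat ends — done with Plenary Chat.
Invited Address starts before Tutorial Chat ends → Tutorial Chat and Invited Address overlap.
Invited Block starts after Tutorial Chat ends — done with Tutorial Chat.
Invited Block starts before Invited Address ends → Invited Address and Invited Block overlap.
Poster Talk starts after Invited Address ends.
Poster Talk starts after Invited Block ends.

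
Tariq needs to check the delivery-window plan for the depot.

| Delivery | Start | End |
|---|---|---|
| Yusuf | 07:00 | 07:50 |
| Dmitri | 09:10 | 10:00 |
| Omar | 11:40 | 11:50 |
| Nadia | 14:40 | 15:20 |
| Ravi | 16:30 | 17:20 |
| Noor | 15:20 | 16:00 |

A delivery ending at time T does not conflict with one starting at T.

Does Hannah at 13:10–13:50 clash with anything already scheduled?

Yusuf: ends 07:50 at or before Hannah starts 13:10 → clear.
Dmitri: ends 10:00 at or before Hannah starts 13:10 → clear.
Omar: ends 11:50 at or before Hannah starts 13:10 → clear.
Nadia: starts 14:40 at or after Hannah ends 13:50 → clear.
Noor: starts 15:20 at or after Hannah ends 13:50 → clear.
Ravi: starts 16:30 at or after Hannah ends 13:50 → clear.

No — it doesn't clash with anything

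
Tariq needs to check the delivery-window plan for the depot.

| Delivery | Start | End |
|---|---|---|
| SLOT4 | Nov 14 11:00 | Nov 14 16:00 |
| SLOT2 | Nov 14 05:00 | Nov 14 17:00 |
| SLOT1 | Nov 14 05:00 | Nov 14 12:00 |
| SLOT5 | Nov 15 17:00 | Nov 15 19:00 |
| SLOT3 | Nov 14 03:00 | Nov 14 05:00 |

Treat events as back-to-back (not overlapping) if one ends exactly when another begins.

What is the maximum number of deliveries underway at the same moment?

3

Sweep the timeline, counting +1 at each start and −1 at each end (ends before starts at a tie):
Nov 14 03:00 start SLOT3 → 1
Nov 14 05:00 end SLOT3 → 0
Nov 14 05:00 start SLOT1 → 1
Nov 14 05:00 start SLOT2 → 2
Nov 14 11:00 start SLOT4 → 3
Nov 14 12:00 end SLOT1 → 2
Nov 14 16:00 end SLOT4 → 1
Nov 14 17:00 end SLOT2 → 0
Nov 15 17:00 start SLOT5 → 1
Nov 15 19:00 end SLOT5 → 0
Peak is 3, at Nov 14 11:00 (SLOT1, SLOT2, SLOT4).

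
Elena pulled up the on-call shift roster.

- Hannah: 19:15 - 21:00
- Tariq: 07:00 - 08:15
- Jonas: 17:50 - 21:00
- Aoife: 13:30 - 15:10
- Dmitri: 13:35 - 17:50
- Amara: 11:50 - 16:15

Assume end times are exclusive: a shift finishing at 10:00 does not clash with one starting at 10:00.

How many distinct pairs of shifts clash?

Sorted by start: Tariq, Amara, Aoife, Dmitri, Jonas, Hannah.
Amara starts after Tariq ends, so nothing later overlaps Tariq either.
Aoife starts before Amara ends → Amara and Aoife overlap.
Dmitri starts before Amara ends → Amara and Dmitri overlap.
Jonas starts after Amara ends, so nothing later overlaps Amara either.
Dmitri starts before Aoife ends → Aoife and Dmitri overlap.
Jonas starts after Aoife ends, so nothing later overlaps Aoife either.
Jonas starts exactly when Dmitri ends (back-to-back, no overlap), so nothing later overlaps Dmitri either.
Hannah starts before Jonas ends → Jonas and Hannah overlap.
Overlapping pairs: Amara & Aoife, Amara & Dmitri, Aoife & Dmitri, Hannah & Jonas — 4 in total.

4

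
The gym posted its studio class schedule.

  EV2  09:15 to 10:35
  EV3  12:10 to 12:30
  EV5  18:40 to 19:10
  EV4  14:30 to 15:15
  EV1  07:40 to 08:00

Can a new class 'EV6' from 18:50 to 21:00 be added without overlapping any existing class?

EV1: ends 08:00 at or before EV6 starts 18:50 → clear.
EV2: ends 10:35 at or before EV6 starts 18:50 → clear.
EV3: ends 12:30 at or before EV6 starts 18:50 → clear.
EV4: ends 15:15 at or before EV6 starts 18:50 → clear.
EV5: starts 18:40 before EV6 ends 21:00, and ends 19:10 after EV6 starts 18:50 → overlap.
EV6 overlaps EV5.

No — it overlaps EV5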